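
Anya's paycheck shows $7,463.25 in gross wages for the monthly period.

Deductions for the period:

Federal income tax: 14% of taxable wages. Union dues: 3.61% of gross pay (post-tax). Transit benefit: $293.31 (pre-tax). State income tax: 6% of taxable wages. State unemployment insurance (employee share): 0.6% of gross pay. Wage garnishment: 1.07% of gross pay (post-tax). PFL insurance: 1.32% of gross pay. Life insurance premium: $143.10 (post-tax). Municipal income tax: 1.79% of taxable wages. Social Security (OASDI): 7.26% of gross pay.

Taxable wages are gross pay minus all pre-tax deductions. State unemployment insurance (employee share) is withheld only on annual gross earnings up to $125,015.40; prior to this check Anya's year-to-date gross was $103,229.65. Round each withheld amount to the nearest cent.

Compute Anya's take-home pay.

$4,430.11

Transit benefit: $293.31
Taxable wages = $7,463.25 − $293.31 = $7,169.94
State income tax: $7,169.94 × 0.06 = $430.20
Federal income tax: $7,169.94 × 0.14 = $1,003.79
Municipal income tax: $7,169.94 × 0.0179 = $128.34
State unemployment insurance (employee share): cap not yet reached, full $7,463.25 is subject → $7,463.25 × 0.006 = $44.78
PFL insurance: $7,463.25 × 0.0132 = $98.51
Social Security (OASDI): $7,463.25 × 0.0726 = $541.83
Wage garnishment: $7,463.25 × 0.0107 = $79.86
Life insurance premium: $143.10
Union dues: $7,463.25 × 0.0361 = $269.42
Total deductions = $293.31 + $430.20 + $1,003.79 + $128.34 + $44.78 + $98.51 + $541.83 + $79.86 + $143.10 + $269.42 = $3,033.14
Net pay = $7,463.25 − $3,033.14 = $4,430.11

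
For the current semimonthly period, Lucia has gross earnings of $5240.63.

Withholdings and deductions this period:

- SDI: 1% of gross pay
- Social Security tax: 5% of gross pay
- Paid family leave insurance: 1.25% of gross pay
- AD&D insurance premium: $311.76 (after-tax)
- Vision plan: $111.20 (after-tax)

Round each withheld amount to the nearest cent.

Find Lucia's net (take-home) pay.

SDI: $5240.63 × 0.01 = $52.41
Social Security tax: $5240.63 × 0.05 = $262.03
Paid family leave insurance: $5240.63 × 0.0125 = $65.51
Vision plan: $111.20
AD&D insurance premium: $311.76
Total deductions = $52.41 + $262.03 + $65.51 + $111.20 + $311.76 = $802.91
Net pay = $5240.63 − $802.91 = $4437.72

$4437.72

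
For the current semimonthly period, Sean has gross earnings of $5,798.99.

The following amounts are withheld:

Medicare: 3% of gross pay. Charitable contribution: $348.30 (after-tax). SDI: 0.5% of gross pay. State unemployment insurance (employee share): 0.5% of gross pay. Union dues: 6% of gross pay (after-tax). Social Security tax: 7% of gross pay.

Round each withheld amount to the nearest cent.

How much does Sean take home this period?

$4,464.87

Social Security tax: $5,798.99 × 0.07 = $405.93
SDI: $5,798.99 × 0.005 = $28.99
Medicare: $5,798.99 × 0.03 = $173.97
State unemployment insurance (employee share): $5,798.99 × 0.005 = $28.99
Union dues: $5,798.99 × 0.06 = $347.94
Charitable contribution: $348.30
Total deductions = $405.93 + $28.99 + $173.97 + $28.99 + $347.94 + $348.30 = $1,334.12
Net pay = $5,798.99 − $1,334.12 = $4,464.87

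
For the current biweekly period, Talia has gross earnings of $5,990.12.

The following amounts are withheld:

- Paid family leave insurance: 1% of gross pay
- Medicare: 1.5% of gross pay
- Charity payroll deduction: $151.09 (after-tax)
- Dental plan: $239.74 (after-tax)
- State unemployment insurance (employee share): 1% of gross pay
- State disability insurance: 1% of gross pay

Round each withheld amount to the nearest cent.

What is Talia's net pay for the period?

$5,329.74

State disability insurance: $5,990.12 × 0.01 = $59.90
State unemployment insurance (employee share): $5,990.12 × 0.01 = $59.90
Medicare: $5,990.12 × 0.015 = $89.85
Paid family leave insurance: $5,990.12 × 0.01 = $59.90
Dental plan: $239.74
Charity payroll deduction: $151.09
Total deductions = $59.90 + $59.90 + $89.85 + $59.90 + $239.74 + $151.09 = $660.38
Net pay = $5,990.12 − $660.38 = $5,329.74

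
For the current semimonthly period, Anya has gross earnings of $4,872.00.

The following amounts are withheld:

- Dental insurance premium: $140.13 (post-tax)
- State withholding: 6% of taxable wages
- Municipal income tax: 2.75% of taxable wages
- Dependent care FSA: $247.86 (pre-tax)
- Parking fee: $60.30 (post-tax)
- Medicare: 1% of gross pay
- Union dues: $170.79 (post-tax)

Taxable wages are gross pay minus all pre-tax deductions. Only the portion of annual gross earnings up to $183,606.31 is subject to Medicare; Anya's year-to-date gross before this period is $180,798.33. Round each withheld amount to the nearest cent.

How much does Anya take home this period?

Dependent care FSA: $247.86
Taxable wages = $4,872.00 − $247.86 = $4,624.14
Municipal income tax: $4,624.14 × 0.0275 = $127.16
State withholding: $4,624.14 × 0.06 = $277.45
Medicare: only $183,606.31 − $180,798.33 = $2,807.98 of this check is subject → $2,807.98 × 0.01 = $28.08
Union dues: $170.79
Dental insurance premium: $140.13
Parking fee: $60.30
Total deductions = $247.86 + $127.16 + $277.45 + $28.08 + $170.79 + $140.13 + $60.30 = $1,051.77
Net pay = $4,872.00 − $1,051.77 = $3,820.23

$3,820.23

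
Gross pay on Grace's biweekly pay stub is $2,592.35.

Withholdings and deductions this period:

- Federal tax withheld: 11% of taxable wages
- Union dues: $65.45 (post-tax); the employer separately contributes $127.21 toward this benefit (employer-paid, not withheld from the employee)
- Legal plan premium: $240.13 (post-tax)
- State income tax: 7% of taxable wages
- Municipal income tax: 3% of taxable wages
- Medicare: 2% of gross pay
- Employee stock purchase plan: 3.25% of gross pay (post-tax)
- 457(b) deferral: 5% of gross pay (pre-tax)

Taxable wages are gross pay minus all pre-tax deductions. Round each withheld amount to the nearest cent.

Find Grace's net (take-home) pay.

457(b) deferral: $2,592.35 × 0.05 = $129.62
Taxable wages = $2,592.35 − $129.62 = $2,462.73
State income tax: $2,462.73 × 0.07 = $172.39
Municipal income tax: $2,462.73 × 0.03 = $73.88
Federal tax withheld: $2,462.73 × 0.11 = $270.90
Medicare: $2,592.35 × 0.02 = $51.85
Employee stock purchase plan: $2,592.35 × 0.0325 = $84.25
Union dues: $65.45
Legal plan premium: $240.13
(Employer's $127.21 toward union dues is not withheld from the employee.)
Total deductions = $129.62 + $172.39 + $73.88 + $270.90 + $51.85 + $84.25 + $65.45 + $240.13 = $1,088.47
Net pay = $2,592.35 − $1,088.47 = $1,503.88

$1,503.88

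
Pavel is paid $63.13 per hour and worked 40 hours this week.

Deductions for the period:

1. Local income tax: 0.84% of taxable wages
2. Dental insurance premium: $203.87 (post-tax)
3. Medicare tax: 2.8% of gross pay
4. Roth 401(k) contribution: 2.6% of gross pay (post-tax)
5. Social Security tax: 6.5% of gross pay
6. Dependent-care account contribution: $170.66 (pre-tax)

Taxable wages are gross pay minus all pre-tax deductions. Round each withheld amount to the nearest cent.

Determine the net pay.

$1,830.38

Gross pay: 40 × $63.13 = $2,525.20
Dependent-care account contribution: $170.66
Taxable wages = $2,525.20 − $170.66 = $2,354.54
Local income tax: $2,354.54 × 0.0084 = $19.78
Medicare tax: $2,525.20 × 0.028 = $70.71
Social Security tax: $2,525.20 × 0.065 = $164.14
Roth 401(k) contribution: $2,525.20 × 0.026 = $65.66
Dental insurance premium: $203.87
Total deductions = $170.66 + $19.78 + $70.71 + $164.14 + $65.66 + $203.87 = $694.82
Net pay = $2,525.20 − $694.82 = $1,830.38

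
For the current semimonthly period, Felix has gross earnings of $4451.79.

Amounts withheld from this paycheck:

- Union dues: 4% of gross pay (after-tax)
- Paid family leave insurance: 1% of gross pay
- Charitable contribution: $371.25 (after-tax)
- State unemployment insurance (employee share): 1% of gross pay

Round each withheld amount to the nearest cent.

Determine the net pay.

State unemployment insurance (employee share): $4451.79 × 0.01 = $44.52
Paid family leave insurance: $4451.79 × 0.01 = $44.52
Charitable contribution: $371.25
Union dues: $4451.79 × 0.04 = $178.07
Total deductions = $44.52 + $44.52 + $371.25 + $178.07 = $638.36
Net pay = $4451.79 − $638.36 = $3813.43

$3813.43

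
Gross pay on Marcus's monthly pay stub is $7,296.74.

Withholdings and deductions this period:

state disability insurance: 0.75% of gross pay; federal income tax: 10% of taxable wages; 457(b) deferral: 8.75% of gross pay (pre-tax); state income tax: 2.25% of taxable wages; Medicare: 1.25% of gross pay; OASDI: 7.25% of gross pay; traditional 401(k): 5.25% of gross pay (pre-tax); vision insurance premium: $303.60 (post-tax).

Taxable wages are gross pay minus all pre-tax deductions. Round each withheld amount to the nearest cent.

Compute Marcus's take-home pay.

457(b) deferral: $7,296.74 × 0.0875 = $638.46
Traditional 401(k): $7,296.74 × 0.0525 = $383.08
Pre-tax total = $638.46 + $383.08 = $1,021.54
Taxable wages = $7,296.74 − $1,021.54 = $6,275.20
Federal income tax: $6,275.20 × 0.1 = $627.52
State income tax: $6,275.20 × 0.0225 = $141.19
Medicare: $7,296.74 × 0.0125 = $91.21
OASDI: $7,296.74 × 0.0725 = $529.01
State disability insurance: $7,296.74 × 0.0075 = $54.73
Vision insurance premium: $303.60
Total deductions = $638.46 + $383.08 + $627.52 + $141.19 + $91.21 + $529.01 + $54.73 + $303.60 = $2,768.80
Net pay = $7,296.74 − $2,768.80 = $4,527.94

$4,527.94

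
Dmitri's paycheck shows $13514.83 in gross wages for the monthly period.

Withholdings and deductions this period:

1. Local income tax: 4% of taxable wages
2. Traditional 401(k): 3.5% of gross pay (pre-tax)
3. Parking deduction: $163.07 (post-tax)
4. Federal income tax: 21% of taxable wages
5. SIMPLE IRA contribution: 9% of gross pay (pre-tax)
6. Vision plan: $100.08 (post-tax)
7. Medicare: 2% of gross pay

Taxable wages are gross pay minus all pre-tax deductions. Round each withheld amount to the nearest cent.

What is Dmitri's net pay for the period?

$8335.66

SIMPLE IRA contribution: $13514.83 × 0.09 = $1216.33
Traditional 401(k): $13514.83 × 0.035 = $473.02
Pre-tax total = $1216.33 + $473.02 = $1689.35
Taxable wages = $13514.83 − $1689.35 = $11825.48
Local income tax: $11825.48 × 0.04 = $473.02
Federal income tax: $11825.48 × 0.21 = $2483.35
Medicare: $13514.83 × 0.02 = $270.30
Parking deduction: $163.07
Vision plan: $100.08
Total deductions = $1216.33 + $473.02 + $473.02 + $2483.35 + $270.30 + $163.07 + $100.08 = $5179.17
Net pay = $13514.83 − $5179.17 = $8335.66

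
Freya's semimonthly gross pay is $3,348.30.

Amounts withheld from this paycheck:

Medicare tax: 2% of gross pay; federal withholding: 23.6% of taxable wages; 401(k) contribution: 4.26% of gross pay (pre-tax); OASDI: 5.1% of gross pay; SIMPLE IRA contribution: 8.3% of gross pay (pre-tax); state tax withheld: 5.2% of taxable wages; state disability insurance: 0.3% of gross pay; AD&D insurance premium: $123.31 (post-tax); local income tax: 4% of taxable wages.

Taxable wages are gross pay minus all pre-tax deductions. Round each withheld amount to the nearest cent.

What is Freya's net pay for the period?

$1,596.37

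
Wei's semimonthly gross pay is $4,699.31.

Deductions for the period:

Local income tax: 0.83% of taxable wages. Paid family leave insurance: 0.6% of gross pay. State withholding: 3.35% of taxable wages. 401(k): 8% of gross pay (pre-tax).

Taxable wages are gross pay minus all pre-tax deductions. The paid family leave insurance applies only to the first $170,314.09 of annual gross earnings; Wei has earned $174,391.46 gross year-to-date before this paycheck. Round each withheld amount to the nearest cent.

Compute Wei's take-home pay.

$4,142.66

401(k): $4,699.31 × 0.08 = $375.94
Taxable wages = $4,699.31 − $375.94 = $4,323.37
Local income tax: $4,323.37 × 0.0083 = $35.88
State withholding: $4,323.37 × 0.0335 = $144.83
Paid family leave insurance: annual cap $170,314.09 already reached (YTD $174,391.46), so $0.00
Total deductions = $375.94 + $35.88 + $144.83 + $0.00 = $556.65
Net pay = $4,699.31 − $556.65 = $4,142.66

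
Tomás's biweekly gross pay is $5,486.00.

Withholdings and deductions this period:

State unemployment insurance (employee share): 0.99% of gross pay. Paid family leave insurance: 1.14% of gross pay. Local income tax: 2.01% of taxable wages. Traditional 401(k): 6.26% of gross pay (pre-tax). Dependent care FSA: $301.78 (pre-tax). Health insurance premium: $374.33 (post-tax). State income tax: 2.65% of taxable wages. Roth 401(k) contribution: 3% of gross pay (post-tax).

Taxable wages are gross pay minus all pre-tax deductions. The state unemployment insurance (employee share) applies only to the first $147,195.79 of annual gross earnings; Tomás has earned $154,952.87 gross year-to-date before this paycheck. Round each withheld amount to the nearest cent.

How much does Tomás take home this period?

Dependent care FSA: $301.78
Traditional 401(k): $5,486.00 × 0.0626 = $343.42
Pre-tax total = $301.78 + $343.42 = $645.20
Taxable wages = $5,486.00 − $645.20 = $4,840.80
State income tax: $4,840.80 × 0.0265 = $128.28
Local income tax: $4,840.80 × 0.0201 = $97.30
Paid family leave insurance: $5,486.00 × 0.0114 = $62.54
State unemployment insurance (employee share): annual cap $147,195.79 already reached (YTD $154,952.87), so $0.00
Health insurance premium: $374.33
Roth 401(k) contribution: $5,486.00 × 0.03 = $164.58
Total deductions = $301.78 + $343.42 + $128.28 + $97.30 + $62.54 + $0.00 + $374.33 + $164.58 = $1,472.23
Net pay = $5,486.00 − $1,472.23 = $4,013.77

$4,013.77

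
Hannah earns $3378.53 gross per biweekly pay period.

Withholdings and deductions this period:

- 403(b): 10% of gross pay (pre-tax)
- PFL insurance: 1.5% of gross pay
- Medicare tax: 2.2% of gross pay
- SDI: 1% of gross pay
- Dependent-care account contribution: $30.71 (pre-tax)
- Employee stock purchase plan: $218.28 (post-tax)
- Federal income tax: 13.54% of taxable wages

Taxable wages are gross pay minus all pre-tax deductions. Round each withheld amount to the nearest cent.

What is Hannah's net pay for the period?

Dependent-care account contribution: $30.71
403(b): $3378.53 × 0.1 = $337.85
Pre-tax total = $30.71 + $337.85 = $368.56
Taxable wages = $3378.53 − $368.56 = $3009.97
Federal income tax: $3009.97 × 0.1354 = $407.55
SDI: $3378.53 × 0.01 = $33.79
PFL insurance: $3378.53 × 0.015 = $50.68
Medicare tax: $3378.53 × 0.022 = $74.33
Employee stock purchase plan: $218.28
Total deductions = $30.71 + $337.85 + $407.55 + $33.79 + $50.68 + $74.33 + $218.28 = $1153.19
Net pay = $3378.53 − $1153.19 = $2225.34

$2225.34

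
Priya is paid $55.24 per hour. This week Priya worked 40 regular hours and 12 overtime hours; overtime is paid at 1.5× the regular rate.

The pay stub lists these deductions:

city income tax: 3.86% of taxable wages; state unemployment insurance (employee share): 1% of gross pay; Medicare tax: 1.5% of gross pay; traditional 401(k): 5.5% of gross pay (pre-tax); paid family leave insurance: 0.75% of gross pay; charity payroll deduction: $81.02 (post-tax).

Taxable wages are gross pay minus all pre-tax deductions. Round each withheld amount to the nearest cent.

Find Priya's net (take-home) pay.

Regular pay: 40 × $55.24 = $2,209.60
Overtime pay: 12 × $55.24 × 1.5 = $994.32
Gross pay = $2,209.60 + $994.32 = $3,203.92
Traditional 401(k): $3,203.92 × 0.055 = $176.22
Taxable wages = $3,203.92 − $176.22 = $3,027.70
City income tax: $3,027.70 × 0.0386 = $116.87
Medicare tax: $3,203.92 × 0.015 = $48.06
Paid family leave insurance: $3,203.92 × 0.0075 = $24.03
State unemployment insurance (employee share): $3,203.92 × 0.01 = $32.04
Charity payroll deduction: $81.02
Total deductions = $176.22 + $116.87 + $48.06 + $24.03 + $32.04 + $81.02 = $478.24
Net pay = $3,203.92 − $478.24 = $2,725.68

$2,725.68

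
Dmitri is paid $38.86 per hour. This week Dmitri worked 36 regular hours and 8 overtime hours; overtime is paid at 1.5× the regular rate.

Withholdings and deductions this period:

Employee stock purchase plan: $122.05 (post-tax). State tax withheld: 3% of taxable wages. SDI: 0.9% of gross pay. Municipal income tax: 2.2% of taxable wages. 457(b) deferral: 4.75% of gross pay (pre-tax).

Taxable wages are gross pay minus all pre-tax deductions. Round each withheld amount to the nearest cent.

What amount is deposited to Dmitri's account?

$1545.45

Regular pay: 36 × $38.86 = $1398.96
Overtime pay: 8 × $38.86 × 1.5 = $466.32
Gross pay = $1398.96 + $466.32 = $1865.28
457(b) deferral: $1865.28 × 0.0475 = $88.60
Taxable wages = $1865.28 − $88.60 = $1776.68
State tax withheld: $1776.68 × 0.03 = $53.30
Municipal income tax: $1776.68 × 0.022 = $39.09
SDI: $1865.28 × 0.009 = $16.79
Employee stock purchase plan: $122.05
Total deductions = $88.60 + $53.30 + $39.09 + $16.79 + $122.05 = $319.83
Net pay = $1865.28 − $319.83 = $1545.45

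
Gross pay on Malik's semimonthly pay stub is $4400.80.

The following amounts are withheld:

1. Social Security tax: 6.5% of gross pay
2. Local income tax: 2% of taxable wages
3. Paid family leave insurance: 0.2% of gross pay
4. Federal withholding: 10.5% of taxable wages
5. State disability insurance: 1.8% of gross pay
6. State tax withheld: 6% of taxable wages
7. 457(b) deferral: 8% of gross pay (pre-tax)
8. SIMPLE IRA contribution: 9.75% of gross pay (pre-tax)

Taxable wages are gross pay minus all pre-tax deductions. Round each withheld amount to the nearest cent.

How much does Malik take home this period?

SIMPLE IRA contribution: $4400.80 × 0.0975 = $429.08
457(b) deferral: $4400.80 × 0.08 = $352.06
Pre-tax total = $429.08 + $352.06 = $781.14
Taxable wages = $4400.80 − $781.14 = $3619.66
State tax withheld: $3619.66 × 0.06 = $217.18
Local income tax: $3619.66 × 0.02 = $72.39
Federal withholding: $3619.66 × 0.105 = $380.06
Paid family leave insurance: $4400.80 × 0.002 = $8.80
State disability insurance: $4400.80 × 0.018 = $79.21
Social Security tax: $4400.80 × 0.065 = $286.05
Total deductions = $429.08 + $352.06 + $217.18 + $72.39 + $380.06 + $8.80 + $79.21 + $286.05 = $1824.83
Net pay = $4400.80 − $1824.83 = $2575.97

$2575.97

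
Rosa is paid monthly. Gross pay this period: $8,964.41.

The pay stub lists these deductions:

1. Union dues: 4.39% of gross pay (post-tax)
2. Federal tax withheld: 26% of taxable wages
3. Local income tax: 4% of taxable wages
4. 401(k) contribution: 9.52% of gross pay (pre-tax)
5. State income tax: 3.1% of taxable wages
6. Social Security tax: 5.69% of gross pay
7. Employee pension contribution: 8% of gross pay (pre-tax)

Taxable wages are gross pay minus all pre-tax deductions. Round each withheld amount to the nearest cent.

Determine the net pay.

$4,042.88

Employee pension contribution: $8,964.41 × 0.08 = $717.15
401(k) contribution: $8,964.41 × 0.0952 = $853.41
Pre-tax total = $717.15 + $853.41 = $1,570.56
Taxable wages = $8,964.41 − $1,570.56 = $7,393.85
State income tax: $7,393.85 × 0.031 = $229.21
Federal tax withheld: $7,393.85 × 0.26 = $1,922.40
Local income tax: $7,393.85 × 0.04 = $295.75
Social Security tax: $8,964.41 × 0.0569 = $510.07
Union dues: $8,964.41 × 0.0439 = $393.54
Total deductions = $717.15 + $853.41 + $229.21 + $1,922.40 + $295.75 + $510.07 + $393.54 = $4,921.53
Net pay = $8,964.41 − $4,921.53 = $4,042.88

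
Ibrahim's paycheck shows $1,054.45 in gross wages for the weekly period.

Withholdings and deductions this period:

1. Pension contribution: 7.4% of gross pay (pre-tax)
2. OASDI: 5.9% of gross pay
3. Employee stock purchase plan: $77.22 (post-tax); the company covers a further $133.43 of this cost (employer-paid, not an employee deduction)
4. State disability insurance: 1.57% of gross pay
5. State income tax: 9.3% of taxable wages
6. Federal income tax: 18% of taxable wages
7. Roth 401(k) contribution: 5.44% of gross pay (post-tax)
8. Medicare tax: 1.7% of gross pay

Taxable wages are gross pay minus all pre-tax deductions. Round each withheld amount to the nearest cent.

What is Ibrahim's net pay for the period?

$478.58

Pension contribution: $1,054.45 × 0.074 = $78.03
Taxable wages = $1,054.45 − $78.03 = $976.42
Federal income tax: $976.42 × 0.18 = $175.76
State income tax: $976.42 × 0.093 = $90.81
Medicare tax: $1,054.45 × 0.017 = $17.93
OASDI: $1,054.45 × 0.059 = $62.21
State disability insurance: $1,054.45 × 0.0157 = $16.55
Roth 401(k) contribution: $1,054.45 × 0.0544 = $57.36
Employee stock purchase plan: $77.22
(Employer's $133.43 toward employee stock purchase plan is not withheld from the employee.)
Total deductions = $78.03 + $175.76 + $90.81 + $17.93 + $62.21 + $16.55 + $57.36 + $77.22 = $575.87
Net pay = $1,054.45 − $575.87 = $478.58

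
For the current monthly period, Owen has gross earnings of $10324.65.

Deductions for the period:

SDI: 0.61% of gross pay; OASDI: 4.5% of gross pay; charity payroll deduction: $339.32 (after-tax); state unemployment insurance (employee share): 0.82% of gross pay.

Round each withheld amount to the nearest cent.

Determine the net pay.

$9373.08

SDI: $10324.65 × 0.0061 = $62.98
OASDI: $10324.65 × 0.045 = $464.61
State unemployment insurance (employee share): $10324.65 × 0.0082 = $84.66
Charity payroll deduction: $339.32
Total deductions = $62.98 + $464.61 + $84.66 + $339.32 = $951.57
Net pay = $10324.65 − $951.57 = $9373.08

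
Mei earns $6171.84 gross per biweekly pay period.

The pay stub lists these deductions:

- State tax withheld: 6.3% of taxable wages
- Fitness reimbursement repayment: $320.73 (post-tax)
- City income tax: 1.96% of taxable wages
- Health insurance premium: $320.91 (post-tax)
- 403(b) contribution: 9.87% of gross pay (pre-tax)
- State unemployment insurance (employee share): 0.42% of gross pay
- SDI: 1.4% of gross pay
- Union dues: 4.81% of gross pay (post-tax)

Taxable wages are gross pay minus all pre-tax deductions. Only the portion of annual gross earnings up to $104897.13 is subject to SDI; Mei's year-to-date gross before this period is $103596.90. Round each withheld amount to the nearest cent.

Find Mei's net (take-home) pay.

$4120.57

403(b) contribution: $6171.84 × 0.0987 = $609.16
Taxable wages = $6171.84 − $609.16 = $5562.68
City income tax: $5562.68 × 0.0196 = $109.03
State tax withheld: $5562.68 × 0.063 = $350.45
State unemployment insurance (employee share): $6171.84 × 0.0042 = $25.92
SDI: only $104897.13 − $103596.90 = $1300.23 of this check is subject → $1300.23 × 0.014 = $18.20
Union dues: $6171.84 × 0.0481 = $296.87
Fitness reimbursement repayment: $320.73
Health insurance premium: $320.91
Total deductions = $609.16 + $109.03 + $350.45 + $25.92 + $18.20 + $296.87 + $320.73 + $320.91 = $2051.27
Net pay = $6171.84 − $2051.27 = $4120.57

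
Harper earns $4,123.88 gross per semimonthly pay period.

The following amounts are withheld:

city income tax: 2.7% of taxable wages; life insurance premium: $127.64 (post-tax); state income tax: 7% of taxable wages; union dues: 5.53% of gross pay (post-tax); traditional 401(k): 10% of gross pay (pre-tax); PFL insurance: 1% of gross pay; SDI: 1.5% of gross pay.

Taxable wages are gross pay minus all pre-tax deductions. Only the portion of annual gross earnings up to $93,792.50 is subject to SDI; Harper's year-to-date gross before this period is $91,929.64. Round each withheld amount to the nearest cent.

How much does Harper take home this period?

$2,926.61

Traditional 401(k): $4,123.88 × 0.1 = $412.39
Taxable wages = $4,123.88 − $412.39 = $3,711.49
State income tax: $3,711.49 × 0.07 = $259.80
City income tax: $3,711.49 × 0.027 = $100.21
PFL insurance: $4,123.88 × 0.01 = $41.24
SDI: only $93,792.50 − $91,929.64 = $1,862.86 of this check is subject → $1,862.86 × 0.015 = $27.94
Life insurance premium: $127.64
Union dues: $4,123.88 × 0.0553 = $228.05
Total deductions = $412.39 + $259.80 + $100.21 + $41.24 + $27.94 + $127.64 + $228.05 = $1,197.27
Net pay = $4,123.88 − $1,197.27 = $2,926.61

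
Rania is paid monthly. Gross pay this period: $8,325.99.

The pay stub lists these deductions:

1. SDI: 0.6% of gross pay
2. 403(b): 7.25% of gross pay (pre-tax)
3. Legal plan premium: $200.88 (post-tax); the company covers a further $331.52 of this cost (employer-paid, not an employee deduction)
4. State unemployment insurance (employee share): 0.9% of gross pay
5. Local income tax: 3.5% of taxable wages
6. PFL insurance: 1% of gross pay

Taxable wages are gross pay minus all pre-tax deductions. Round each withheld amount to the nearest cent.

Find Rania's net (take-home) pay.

403(b): $8,325.99 × 0.0725 = $603.63
Taxable wages = $8,325.99 − $603.63 = $7,722.36
Local income tax: $7,722.36 × 0.035 = $270.28
State unemployment insurance (employee share): $8,325.99 × 0.009 = $74.93
SDI: $8,325.99 × 0.006 = $49.96
PFL insurance: $8,325.99 × 0.01 = $83.26
Legal plan premium: $200.88
(Employer's $331.52 toward legal plan premium is not withheld from the employee.)
Total deductions = $603.63 + $270.28 + $74.93 + $49.96 + $83.26 + $200.88 = $1,282.94
Net pay = $8,325.99 − $1,282.94 = $7,043.05

$7,043.05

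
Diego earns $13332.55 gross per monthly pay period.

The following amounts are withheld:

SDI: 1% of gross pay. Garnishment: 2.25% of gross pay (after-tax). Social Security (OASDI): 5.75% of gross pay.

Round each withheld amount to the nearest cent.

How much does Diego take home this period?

$12132.62

Social Security (OASDI): $13332.55 × 0.0575 = $766.62
SDI: $13332.55 × 0.01 = $133.33
Garnishment: $13332.55 × 0.0225 = $299.98
Total deductions = $766.62 + $133.33 + $299.98 = $1199.93
Net pay = $13332.55 − $1199.93 = $12132.62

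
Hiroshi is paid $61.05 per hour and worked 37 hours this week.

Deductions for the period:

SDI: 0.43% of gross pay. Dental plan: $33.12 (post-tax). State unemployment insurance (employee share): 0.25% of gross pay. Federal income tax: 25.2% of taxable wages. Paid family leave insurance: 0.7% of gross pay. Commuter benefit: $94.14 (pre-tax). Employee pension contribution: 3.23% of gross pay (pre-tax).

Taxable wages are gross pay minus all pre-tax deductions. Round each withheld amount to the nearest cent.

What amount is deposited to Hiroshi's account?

$1,500.34

Gross pay: 37 × $61.05 = $2,258.85
Commuter benefit: $94.14
Employee pension contribution: $2,258.85 × 0.0323 = $72.96
Pre-tax total = $94.14 + $72.96 = $167.10
Taxable wages = $2,258.85 − $167.10 = $2,091.75
Federal income tax: $2,091.75 × 0.252 = $527.12
SDI: $2,258.85 × 0.0043 = $9.71
State unemployment insurance (employee share): $2,258.85 × 0.0025 = $5.65
Paid family leave insurance: $2,258.85 × 0.007 = $15.81
Dental plan: $33.12
Total deductions = $94.14 + $72.96 + $527.12 + $9.71 + $5.65 + $15.81 + $33.12 = $758.51
Net pay = $2,258.85 − $758.51 = $1,500.34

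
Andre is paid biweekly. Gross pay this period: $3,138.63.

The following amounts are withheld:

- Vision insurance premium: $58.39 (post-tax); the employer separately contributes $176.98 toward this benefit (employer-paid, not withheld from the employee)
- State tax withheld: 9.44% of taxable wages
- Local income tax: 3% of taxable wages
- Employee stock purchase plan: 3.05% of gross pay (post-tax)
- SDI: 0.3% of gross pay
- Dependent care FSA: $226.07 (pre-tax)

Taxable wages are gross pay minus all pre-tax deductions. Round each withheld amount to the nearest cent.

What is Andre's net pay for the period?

$2,386.69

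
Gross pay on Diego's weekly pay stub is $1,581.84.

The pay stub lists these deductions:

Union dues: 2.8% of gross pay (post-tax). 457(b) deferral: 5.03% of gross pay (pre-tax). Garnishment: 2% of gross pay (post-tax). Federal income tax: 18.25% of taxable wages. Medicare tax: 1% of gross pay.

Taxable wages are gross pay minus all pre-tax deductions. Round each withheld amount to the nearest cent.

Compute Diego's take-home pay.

457(b) deferral: $1,581.84 × 0.0503 = $79.57
Taxable wages = $1,581.84 − $79.57 = $1,502.27
Federal income tax: $1,502.27 × 0.1825 = $274.16
Medicare tax: $1,581.84 × 0.01 = $15.82
Garnishment: $1,581.84 × 0.02 = $31.64
Union dues: $1,581.84 × 0.028 = $44.29
Total deductions = $79.57 + $274.16 + $15.82 + $31.64 + $44.29 = $445.48
Net pay = $1,581.84 − $445.48 = $1,136.36

$1,136.36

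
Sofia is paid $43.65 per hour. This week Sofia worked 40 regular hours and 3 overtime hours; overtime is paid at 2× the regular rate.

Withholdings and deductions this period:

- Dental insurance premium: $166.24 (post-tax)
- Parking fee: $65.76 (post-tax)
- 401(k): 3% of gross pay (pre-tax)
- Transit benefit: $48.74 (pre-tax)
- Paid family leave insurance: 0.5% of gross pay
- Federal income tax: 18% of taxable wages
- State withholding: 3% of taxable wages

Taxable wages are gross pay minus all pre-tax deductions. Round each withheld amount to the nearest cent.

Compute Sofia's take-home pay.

$1258.10

Regular pay: 40 × $43.65 = $1746.00
Overtime pay: 3 × $43.65 × 2 = $261.90
Gross pay = $1746.00 + $261.90 = $2007.90
Transit benefit: $48.74
401(k): $2007.90 × 0.03 = $60.24
Pre-tax total = $48.74 + $60.24 = $108.98
Taxable wages = $2007.90 − $108.98 = $1898.92
State withholding: $1898.92 × 0.03 = $56.97
Federal income tax: $1898.92 × 0.18 = $341.81
Paid family leave insurance: $2007.90 × 0.005 = $10.04
Dental insurance premium: $166.24
Parking fee: $65.76
Total deductions = $48.74 + $60.24 + $56.97 + $341.81 + $10.04 + $166.24 + $65.76 = $749.80
Net pay = $2007.90 − $749.80 = $1258.10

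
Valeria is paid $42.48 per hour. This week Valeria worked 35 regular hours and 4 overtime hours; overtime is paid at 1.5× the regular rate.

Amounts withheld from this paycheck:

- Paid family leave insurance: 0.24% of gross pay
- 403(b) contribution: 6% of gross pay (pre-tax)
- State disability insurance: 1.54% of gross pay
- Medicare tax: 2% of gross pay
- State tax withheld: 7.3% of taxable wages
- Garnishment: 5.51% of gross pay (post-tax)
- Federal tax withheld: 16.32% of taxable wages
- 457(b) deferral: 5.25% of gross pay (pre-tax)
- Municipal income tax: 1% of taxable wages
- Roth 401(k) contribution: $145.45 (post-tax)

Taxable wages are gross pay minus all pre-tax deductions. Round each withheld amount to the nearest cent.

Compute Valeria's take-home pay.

Regular pay: 35 × $42.48 = $1,486.80
Overtime pay: 4 × $42.48 × 1.5 = $254.88
Gross pay = $1,486.80 + $254.88 = $1,741.68
403(b) contribution: $1,741.68 × 0.06 = $104.50
457(b) deferral: $1,741.68 × 0.0525 = $91.44
Pre-tax total = $104.50 + $91.44 = $195.94
Taxable wages = $1,741.68 − $195.94 = $1,545.74
State tax withheld: $1,545.74 × 0.073 = $112.84
Federal tax withheld: $1,545.74 × 0.1632 = $252.26
Municipal income tax: $1,545.74 × 0.01 = $15.46
Paid family leave insurance: $1,741.68 × 0.0024 = $4.18
State disability insurance: $1,741.68 × 0.0154 = $26.82
Medicare tax: $1,741.68 × 0.02 = $34.83
Garnishment: $1,741.68 × 0.0551 = $95.97
Roth 401(k) contribution: $145.45
Total deductions = $104.50 + $91.44 + $112.84 + $252.26 + $15.46 + $4.18 + $26.82 + $34.83 + $95.97 + $145.45 = $883.75
Net pay = $1,741.68 − $883.75 = $857.93

$857.93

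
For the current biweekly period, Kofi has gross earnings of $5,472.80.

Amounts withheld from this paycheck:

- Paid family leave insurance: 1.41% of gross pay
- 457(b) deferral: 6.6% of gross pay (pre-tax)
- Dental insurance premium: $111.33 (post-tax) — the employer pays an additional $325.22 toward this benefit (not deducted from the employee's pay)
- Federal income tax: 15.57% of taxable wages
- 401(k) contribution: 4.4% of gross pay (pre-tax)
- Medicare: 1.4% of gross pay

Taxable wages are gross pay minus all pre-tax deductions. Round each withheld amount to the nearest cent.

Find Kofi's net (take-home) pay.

$3,847.30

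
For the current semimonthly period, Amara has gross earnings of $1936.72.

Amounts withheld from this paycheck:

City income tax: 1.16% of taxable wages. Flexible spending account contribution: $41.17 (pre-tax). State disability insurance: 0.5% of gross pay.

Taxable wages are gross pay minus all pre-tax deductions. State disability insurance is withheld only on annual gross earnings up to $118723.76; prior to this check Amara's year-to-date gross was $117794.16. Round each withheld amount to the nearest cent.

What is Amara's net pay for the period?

Flexible spending account contribution: $41.17
Taxable wages = $1936.72 − $41.17 = $1895.55
City income tax: $1895.55 × 0.0116 = $21.99
State disability insurance: only $118723.76 − $117794.16 = $929.60 of this check is subject → $929.60 × 0.005 = $4.65
Total deductions = $41.17 + $21.99 + $4.65 = $67.81
Net pay = $1936.72 − $67.81 = $1868.91

$1868.91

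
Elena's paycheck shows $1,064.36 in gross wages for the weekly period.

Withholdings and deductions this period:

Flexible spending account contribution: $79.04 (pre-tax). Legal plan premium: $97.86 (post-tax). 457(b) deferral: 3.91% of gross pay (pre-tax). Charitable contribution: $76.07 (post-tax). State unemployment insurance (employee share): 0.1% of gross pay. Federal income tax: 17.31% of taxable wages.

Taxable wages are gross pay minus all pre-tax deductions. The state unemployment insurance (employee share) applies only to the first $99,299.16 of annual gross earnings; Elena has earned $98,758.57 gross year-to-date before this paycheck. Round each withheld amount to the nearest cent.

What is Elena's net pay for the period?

$605.88

Flexible spending account contribution: $79.04
457(b) deferral: $1,064.36 × 0.0391 = $41.62
Pre-tax total = $79.04 + $41.62 = $120.66
Taxable wages = $1,064.36 − $120.66 = $943.70
Federal income tax: $943.70 × 0.1731 = $163.35
State unemployment insurance (employee share): only $99,299.16 − $98,758.57 = $540.59 of this check is subject → $540.59 × 0.001 = $0.54
Charitable contribution: $76.07
Legal plan premium: $97.86
Total deductions = $79.04 + $41.62 + $163.35 + $0.54 + $76.07 + $97.86 = $458.48
Net pay = $1,064.36 − $458.48 = $605.88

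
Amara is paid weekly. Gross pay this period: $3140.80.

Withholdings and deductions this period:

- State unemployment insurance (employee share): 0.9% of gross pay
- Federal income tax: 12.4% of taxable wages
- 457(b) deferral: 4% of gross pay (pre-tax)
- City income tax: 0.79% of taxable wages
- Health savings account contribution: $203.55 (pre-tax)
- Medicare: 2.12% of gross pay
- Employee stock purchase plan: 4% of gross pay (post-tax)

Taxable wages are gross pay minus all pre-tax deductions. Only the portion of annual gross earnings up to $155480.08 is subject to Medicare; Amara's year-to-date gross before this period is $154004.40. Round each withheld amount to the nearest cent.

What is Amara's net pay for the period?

$2255.59

Health savings account contribution: $203.55
457(b) deferral: $3140.80 × 0.04 = $125.63
Pre-tax total = $203.55 + $125.63 = $329.18
Taxable wages = $3140.80 − $329.18 = $2811.62
Federal income tax: $2811.62 × 0.124 = $348.64
City income tax: $2811.62 × 0.0079 = $22.21
Medicare: only $155480.08 − $154004.40 = $1475.68 of this check is subject → $1475.68 × 0.0212 = $31.28
State unemployment insurance (employee share): $3140.80 × 0.009 = $28.27
Employee stock purchase plan: $3140.80 × 0.04 = $125.63
Total deductions = $203.55 + $125.63 + $348.64 + $22.21 + $31.28 + $28.27 + $125.63 = $885.21
Net pay = $3140.80 − $885.21 = $2255.59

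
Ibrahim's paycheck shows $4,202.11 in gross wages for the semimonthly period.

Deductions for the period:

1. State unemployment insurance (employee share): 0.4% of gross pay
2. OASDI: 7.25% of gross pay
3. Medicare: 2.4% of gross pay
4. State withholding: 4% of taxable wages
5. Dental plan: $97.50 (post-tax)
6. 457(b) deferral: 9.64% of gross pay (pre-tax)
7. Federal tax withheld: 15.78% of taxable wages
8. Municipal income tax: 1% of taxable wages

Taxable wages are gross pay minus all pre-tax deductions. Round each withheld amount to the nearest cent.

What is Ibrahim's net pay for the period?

$2,488.20

457(b) deferral: $4,202.11 × 0.0964 = $405.08
Taxable wages = $4,202.11 − $405.08 = $3,797.03
State withholding: $3,797.03 × 0.04 = $151.88
Municipal income tax: $3,797.03 × 0.01 = $37.97
Federal tax withheld: $3,797.03 × 0.1578 = $599.17
State unemployment insurance (employee share): $4,202.11 × 0.004 = $16.81
Medicare: $4,202.11 × 0.024 = $100.85
OASDI: $4,202.11 × 0.0725 = $304.65
Dental plan: $97.50
Total deductions = $405.08 + $151.88 + $37.97 + $599.17 + $16.81 + $100.85 + $304.65 + $97.50 = $1,713.91
Net pay = $4,202.11 − $1,713.91 = $2,488.20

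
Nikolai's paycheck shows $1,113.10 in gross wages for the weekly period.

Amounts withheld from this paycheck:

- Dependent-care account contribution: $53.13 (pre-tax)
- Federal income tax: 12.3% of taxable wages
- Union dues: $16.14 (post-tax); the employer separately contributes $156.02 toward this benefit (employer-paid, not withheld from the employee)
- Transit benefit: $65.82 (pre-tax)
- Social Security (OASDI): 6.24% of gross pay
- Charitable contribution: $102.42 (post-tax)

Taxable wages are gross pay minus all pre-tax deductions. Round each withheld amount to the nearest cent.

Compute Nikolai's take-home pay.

Dependent-care account contribution: $53.13
Transit benefit: $65.82
Pre-tax total = $53.13 + $65.82 = $118.95
Taxable wages = $1,113.10 − $118.95 = $994.15
Federal income tax: $994.15 × 0.123 = $122.28
Social Security (OASDI): $1,113.10 × 0.0624 = $69.46
Charitable contribution: $102.42
Union dues: $16.14
(Employer's $156.02 toward union dues is not withheld from the employee.)
Total deductions = $53.13 + $65.82 + $122.28 + $69.46 + $102.42 + $16.14 = $429.25
Net pay = $1,113.10 − $429.25 = $683.85

$683.85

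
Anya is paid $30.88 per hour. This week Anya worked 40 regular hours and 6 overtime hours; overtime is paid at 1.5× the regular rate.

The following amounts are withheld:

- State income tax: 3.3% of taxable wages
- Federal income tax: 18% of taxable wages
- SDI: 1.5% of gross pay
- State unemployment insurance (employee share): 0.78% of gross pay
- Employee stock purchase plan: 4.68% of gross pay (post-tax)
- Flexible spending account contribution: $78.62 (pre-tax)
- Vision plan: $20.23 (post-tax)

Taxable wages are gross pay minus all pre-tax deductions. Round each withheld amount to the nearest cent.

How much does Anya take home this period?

Regular pay: 40 × $30.88 = $1,235.20
Overtime pay: 6 × $30.88 × 1.5 = $277.92
Gross pay = $1,235.20 + $277.92 = $1,513.12
Flexible spending account contribution: $78.62
Taxable wages = $1,513.12 − $78.62 = $1,434.50
State income tax: $1,434.50 × 0.033 = $47.34
Federal income tax: $1,434.50 × 0.18 = $258.21
State unemployment insurance (employee share): $1,513.12 × 0.0078 = $11.80
SDI: $1,513.12 × 0.015 = $22.70
Employee stock purchase plan: $1,513.12 × 0.0468 = $70.81
Vision plan: $20.23
Total deductions = $78.62 + $47.34 + $258.21 + $11.80 + $22.70 + $70.81 + $20.23 = $509.71
Net pay = $1,513.12 − $509.71 = $1,003.41

$1,003.41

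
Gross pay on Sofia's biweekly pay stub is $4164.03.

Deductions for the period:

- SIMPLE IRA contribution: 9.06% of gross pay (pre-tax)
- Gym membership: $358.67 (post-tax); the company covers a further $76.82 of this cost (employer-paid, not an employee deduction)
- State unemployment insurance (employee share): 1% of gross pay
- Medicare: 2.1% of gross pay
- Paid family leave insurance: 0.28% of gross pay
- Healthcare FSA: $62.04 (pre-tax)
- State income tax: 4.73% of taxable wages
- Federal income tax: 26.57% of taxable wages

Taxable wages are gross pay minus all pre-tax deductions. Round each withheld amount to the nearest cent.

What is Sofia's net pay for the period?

$2059.48

SIMPLE IRA contribution: $4164.03 × 0.0906 = $377.26
Healthcare FSA: $62.04
Pre-tax total = $377.26 + $62.04 = $439.30
Taxable wages = $4164.03 − $439.30 = $3724.73
Federal income tax: $3724.73 × 0.2657 = $989.66
State income tax: $3724.73 × 0.0473 = $176.18
Medicare: $4164.03 × 0.021 = $87.44
Paid family leave insurance: $4164.03 × 0.0028 = $11.66
State unemployment insurance (employee share): $4164.03 × 0.01 = $41.64
Gym membership: $358.67
(Employer's $76.82 toward gym membership is not withheld from the employee.)
Total deductions = $377.26 + $62.04 + $989.66 + $176.18 + $87.44 + $11.66 + $41.64 + $358.67 = $2104.55
Net pay = $4164.03 − $2104.55 = $2059.48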